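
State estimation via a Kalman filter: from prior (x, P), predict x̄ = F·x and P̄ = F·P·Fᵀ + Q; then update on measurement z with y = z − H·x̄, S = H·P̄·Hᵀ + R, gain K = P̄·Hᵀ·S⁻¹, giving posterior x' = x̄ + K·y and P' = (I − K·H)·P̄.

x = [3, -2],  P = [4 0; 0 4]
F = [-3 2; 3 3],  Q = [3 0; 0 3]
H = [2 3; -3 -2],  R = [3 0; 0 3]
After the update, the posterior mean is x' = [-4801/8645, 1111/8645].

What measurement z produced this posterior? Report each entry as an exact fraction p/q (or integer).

x̄ = F·x = [-13, 3]
P̄ = F·P·Fᵀ + Q = [55 -12; -12 75]
S = H·P̄·Hᵀ + R = [754 -624; -624 654]
K = P̄·Hᵀ·S⁻¹ = [-3299/8645 -771/1330; 10053/17290 253/665]
x' − x̄ = [107584/8645, -24824/8645] = K·y
y = (KᵀK)⁻¹·Kᵀ·(x' − x̄) = [16, -32]
z = y + H·x̄ = [16, -32] + [-17, 33] = [-1, 1]

z = [-1, 1]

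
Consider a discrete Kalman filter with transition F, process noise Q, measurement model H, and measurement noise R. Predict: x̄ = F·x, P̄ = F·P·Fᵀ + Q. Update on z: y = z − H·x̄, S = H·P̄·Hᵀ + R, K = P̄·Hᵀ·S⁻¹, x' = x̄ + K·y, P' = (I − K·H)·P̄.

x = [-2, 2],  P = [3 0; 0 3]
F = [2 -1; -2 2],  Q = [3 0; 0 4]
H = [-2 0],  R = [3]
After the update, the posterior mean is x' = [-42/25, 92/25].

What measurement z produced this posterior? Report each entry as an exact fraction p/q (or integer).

z = [3]

x̄ = F·x = [-6, 8]
P̄ = F·P·Fᵀ + Q = [18 -18; -18 28]
S = H·P̄·Hᵀ + R = [75]
K = P̄·Hᵀ·S⁻¹ = [-12/25; 12/25]
x' − x̄ = [108/25, -108/25] = K·y
y = (KᵀK)⁻¹·Kᵀ·(x' − x̄) = [-9]
z = y + H·x̄ = [-9] + [12] = [3]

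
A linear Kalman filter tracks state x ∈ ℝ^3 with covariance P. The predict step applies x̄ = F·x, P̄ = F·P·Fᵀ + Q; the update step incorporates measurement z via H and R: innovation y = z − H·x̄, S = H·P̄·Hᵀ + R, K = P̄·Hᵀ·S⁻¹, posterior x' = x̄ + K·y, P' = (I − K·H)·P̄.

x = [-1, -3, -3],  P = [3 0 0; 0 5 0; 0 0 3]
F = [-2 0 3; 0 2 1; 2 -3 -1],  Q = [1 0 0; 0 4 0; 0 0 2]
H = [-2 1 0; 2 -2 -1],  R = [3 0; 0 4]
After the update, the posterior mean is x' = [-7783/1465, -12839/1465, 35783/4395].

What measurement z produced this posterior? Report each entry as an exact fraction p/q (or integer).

x̄ = F·x = [-7, -9, 10]
P̄ = F·P·Fᵀ + Q = [40 9 -21; 9 27 -33; -21 -33 62]
S = H·P̄·Hᵀ + R = [154 -169; -169 214]
K = P̄·Hᵀ·S⁻¹ = [-389/1465 261/1465; 473/1465 353/1465; -4496/4395 -4331/4395]
x' − x̄ = [2472/1465, 346/1465, -8167/4395] = K·y
y = (KᵀK)⁻¹·Kᵀ·(x' − x̄) = [-3, 5]
z = y + H·x̄ = [-3, 5] + [5, -6] = [2, -1]

z = [2, -1]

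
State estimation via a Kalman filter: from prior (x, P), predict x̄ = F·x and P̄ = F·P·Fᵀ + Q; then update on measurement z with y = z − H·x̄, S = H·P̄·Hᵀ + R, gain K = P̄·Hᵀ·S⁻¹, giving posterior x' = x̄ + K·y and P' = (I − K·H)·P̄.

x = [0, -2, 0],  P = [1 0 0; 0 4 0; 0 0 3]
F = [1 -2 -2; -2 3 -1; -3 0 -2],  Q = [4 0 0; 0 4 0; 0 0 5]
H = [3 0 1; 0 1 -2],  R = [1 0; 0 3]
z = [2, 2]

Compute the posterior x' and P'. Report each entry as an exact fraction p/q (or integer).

x̄ = F·x = [4, -6, 0]
P̄ = F·P·Fᵀ + Q = [33 -20 9; -20 47 12; 9 12 26]
y = z − H·x̄ = [-10, 8]
S = H·P̄·Hᵀ + R = [378 -154; -154 106]
K = P̄·Hᵀ·S⁻¹ = [1399/4088 81/584; -773/8176 93/1168; -271/8176 -497/1168]
x' = x̄ + K·y = [3449/2044, -18059/4088, -12561/4088]
P' = (I − K·H)·P̄ = [2679/2044 -27649/4088 -14675/4088; -27649/4088 332195/8176 165121/8176; -14675/4088 165121/8176 87779/8176]

x' = [3449/2044, -18059/4088, -12561/4088]
P' = [2679/2044 -27649/4088 -14675/4088; -27649/4088 332195/8176 165121/8176; -14675/4088 165121/8176 87779/8176]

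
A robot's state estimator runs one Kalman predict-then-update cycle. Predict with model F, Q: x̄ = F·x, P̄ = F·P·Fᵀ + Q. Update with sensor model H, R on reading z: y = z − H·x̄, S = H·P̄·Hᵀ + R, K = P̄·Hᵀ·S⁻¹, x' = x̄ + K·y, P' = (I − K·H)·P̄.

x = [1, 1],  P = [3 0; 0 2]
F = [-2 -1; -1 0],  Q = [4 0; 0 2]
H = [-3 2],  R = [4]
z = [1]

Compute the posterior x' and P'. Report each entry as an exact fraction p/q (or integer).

x' = [-15/19, -11/19]
P' = [48/19 58/19; 58/19 253/57]

x̄ = F·x = [-3, -1]
P̄ = F·P·Fᵀ + Q = [18 6; 6 5]
y = z − H·x̄ = [-6]
S = H·P̄·Hᵀ + R = [114]
K = P̄·Hᵀ·S⁻¹ = [-7/19; -4/57]
x' = x̄ + K·y = [-15/19, -11/19]
P' = (I − K·H)·P̄ = [48/19 58/19; 58/19 253/57]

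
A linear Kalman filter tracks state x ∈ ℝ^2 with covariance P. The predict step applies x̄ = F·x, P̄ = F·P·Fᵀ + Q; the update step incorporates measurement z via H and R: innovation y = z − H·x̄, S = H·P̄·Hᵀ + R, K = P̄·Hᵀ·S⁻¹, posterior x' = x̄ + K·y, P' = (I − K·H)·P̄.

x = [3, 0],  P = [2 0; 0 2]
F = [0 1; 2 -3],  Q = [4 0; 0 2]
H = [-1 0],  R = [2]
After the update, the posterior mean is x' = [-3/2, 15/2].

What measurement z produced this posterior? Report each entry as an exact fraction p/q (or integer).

x̄ = F·x = [0, 6]
P̄ = F·P·Fᵀ + Q = [6 -6; -6 28]
S = H·P̄·Hᵀ + R = [8]
K = P̄·Hᵀ·S⁻¹ = [-3/4; 3/4]
x' − x̄ = [-3/2, 3/2] = K·y
y = (KᵀK)⁻¹·Kᵀ·(x' − x̄) = [2]
z = y + H·x̄ = [2] + [0] = [2]

z = [2]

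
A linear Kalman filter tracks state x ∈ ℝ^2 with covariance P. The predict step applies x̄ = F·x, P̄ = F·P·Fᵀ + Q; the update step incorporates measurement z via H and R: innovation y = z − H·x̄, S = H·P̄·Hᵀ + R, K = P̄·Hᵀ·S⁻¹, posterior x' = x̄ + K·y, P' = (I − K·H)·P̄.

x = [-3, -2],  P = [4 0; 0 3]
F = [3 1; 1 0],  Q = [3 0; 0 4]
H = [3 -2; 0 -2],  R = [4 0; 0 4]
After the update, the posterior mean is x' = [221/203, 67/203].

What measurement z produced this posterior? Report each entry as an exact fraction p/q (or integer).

z = [3, -1]

x̄ = F·x = [-11, -3]
P̄ = F·P·Fᵀ + Q = [42 12; 12 8]
S = H·P̄·Hᵀ + R = [270 -40; -40 36]
K = P̄·Hᵀ·S⁻¹ = [339/1015 -60/203; 2/203 -88/203]
x' − x̄ = [2454/203, 676/203] = K·y
y = (KᵀK)⁻¹·Kᵀ·(x' − x̄) = [30, -7]
z = y + H·x̄ = [30, -7] + [-27, 6] = [3, -1]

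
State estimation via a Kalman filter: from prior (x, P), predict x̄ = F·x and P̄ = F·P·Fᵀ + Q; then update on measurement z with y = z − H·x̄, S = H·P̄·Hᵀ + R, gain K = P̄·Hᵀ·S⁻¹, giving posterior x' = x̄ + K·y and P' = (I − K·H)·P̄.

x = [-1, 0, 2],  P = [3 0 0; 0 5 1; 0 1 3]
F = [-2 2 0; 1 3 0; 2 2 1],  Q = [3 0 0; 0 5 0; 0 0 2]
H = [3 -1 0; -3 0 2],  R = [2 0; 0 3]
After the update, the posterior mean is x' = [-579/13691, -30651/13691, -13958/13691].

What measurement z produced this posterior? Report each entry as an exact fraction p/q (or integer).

x̄ = F·x = [2, -1, 0]
P̄ = F·P·Fᵀ + Q = [35 24 10; 24 53 39; 10 39 41]
S = H·P̄·Hᵀ + R = [226 -261; -261 362]
K = P̄·Hᵀ·S⁻¹ = [7137/13691 1931/13691; 8444/13691 6315/13691; 10314/13691 9403/13691]
x' − x̄ = [-27961/13691, -16960/13691, -13958/13691] = K·y
y = (KᵀK)⁻¹·Kᵀ·(x' − x̄) = [-5, 4]
z = y + H·x̄ = [-5, 4] + [7, -6] = [2, -2]

z = [2, -2]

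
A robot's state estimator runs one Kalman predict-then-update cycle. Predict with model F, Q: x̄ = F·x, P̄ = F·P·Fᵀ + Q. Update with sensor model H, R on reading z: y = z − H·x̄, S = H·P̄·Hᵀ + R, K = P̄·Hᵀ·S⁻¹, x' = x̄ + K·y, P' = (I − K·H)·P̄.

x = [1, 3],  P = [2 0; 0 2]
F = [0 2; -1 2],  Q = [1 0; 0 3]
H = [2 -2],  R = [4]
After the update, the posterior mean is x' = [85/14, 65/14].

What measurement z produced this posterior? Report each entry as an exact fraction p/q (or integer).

x̄ = F·x = [6, 5]
P̄ = F·P·Fᵀ + Q = [9 8; 8 13]
S = H·P̄·Hᵀ + R = [28]
K = P̄·Hᵀ·S⁻¹ = [1/14; -5/14]
x' − x̄ = [1/14, -5/14] = K·y
y = (KᵀK)⁻¹·Kᵀ·(x' − x̄) = [1]
z = y + H·x̄ = [1] + [2] = [3]

z = [3]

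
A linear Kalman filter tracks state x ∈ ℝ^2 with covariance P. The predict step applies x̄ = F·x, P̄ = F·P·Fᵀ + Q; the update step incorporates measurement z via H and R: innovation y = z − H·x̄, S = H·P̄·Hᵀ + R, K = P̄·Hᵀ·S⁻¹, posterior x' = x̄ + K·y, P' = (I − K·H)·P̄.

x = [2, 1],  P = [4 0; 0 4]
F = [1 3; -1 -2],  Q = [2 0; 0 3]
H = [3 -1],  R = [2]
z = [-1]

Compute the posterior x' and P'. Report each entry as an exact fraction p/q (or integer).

x' = [-225/571, -144/571]
P' = [266/571 490/571; 490/571 1684/571]

x̄ = F·x = [5, -4]
P̄ = F·P·Fᵀ + Q = [42 -28; -28 23]
y = z − H·x̄ = [-20]
S = H·P̄·Hᵀ + R = [571]
K = P̄·Hᵀ·S⁻¹ = [154/571; -107/571]
x' = x̄ + K·y = [-225/571, -144/571]
P' = (I − K·H)·P̄ = [266/571 490/571; 490/571 1684/571]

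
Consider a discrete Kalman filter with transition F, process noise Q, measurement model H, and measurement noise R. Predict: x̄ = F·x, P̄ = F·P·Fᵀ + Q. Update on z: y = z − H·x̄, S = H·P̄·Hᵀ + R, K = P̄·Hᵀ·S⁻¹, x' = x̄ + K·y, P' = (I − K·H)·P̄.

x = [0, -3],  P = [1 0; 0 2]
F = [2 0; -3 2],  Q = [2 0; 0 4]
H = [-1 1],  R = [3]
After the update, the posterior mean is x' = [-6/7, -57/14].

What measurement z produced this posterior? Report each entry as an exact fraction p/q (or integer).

z = [-3]

x̄ = F·x = [0, -6]
P̄ = F·P·Fᵀ + Q = [6 -6; -6 21]
S = H·P̄·Hᵀ + R = [42]
K = P̄·Hᵀ·S⁻¹ = [-2/7; 9/14]
x' − x̄ = [-6/7, 27/14] = K·y
y = (KᵀK)⁻¹·Kᵀ·(x' − x̄) = [3]
z = y + H·x̄ = [3] + [-6] = [-3]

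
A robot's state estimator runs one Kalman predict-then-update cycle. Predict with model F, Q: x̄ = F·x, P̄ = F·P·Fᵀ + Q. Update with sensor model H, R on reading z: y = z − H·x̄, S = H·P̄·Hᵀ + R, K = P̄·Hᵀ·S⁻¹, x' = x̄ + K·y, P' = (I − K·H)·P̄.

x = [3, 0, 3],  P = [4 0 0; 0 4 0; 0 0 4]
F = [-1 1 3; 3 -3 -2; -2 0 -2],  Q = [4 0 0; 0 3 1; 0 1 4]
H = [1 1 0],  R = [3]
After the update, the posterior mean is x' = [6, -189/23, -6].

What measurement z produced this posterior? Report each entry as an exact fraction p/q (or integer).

z = [-3]

x̄ = F·x = [6, 3, -12]
P̄ = F·P·Fᵀ + Q = [48 -48 -16; -48 91 -7; -16 -7 36]
S = H·P̄·Hᵀ + R = [46]
K = P̄·Hᵀ·S⁻¹ = [0; 43/46; -1/2]
x' − x̄ = [0, -258/23, 6] = K·y
y = (KᵀK)⁻¹·Kᵀ·(x' − x̄) = [-12]
z = y + H·x̄ = [-12] + [9] = [-3]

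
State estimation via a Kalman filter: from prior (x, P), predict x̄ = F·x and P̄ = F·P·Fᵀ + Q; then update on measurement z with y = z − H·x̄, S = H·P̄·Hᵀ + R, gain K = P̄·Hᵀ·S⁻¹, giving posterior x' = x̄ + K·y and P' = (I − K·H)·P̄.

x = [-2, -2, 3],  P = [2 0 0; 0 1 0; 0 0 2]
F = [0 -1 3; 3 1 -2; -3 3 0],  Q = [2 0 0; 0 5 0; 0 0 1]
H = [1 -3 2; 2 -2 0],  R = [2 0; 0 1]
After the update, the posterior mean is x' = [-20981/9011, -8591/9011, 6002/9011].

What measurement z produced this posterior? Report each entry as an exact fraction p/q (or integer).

z = [2, -3]

x̄ = F·x = [11, -14, 0]
P̄ = F·P·Fᵀ + Q = [21 -13 -3; -13 32 -15; -3 -15 28]
S = H·P̄·Hᵀ + R = [669 386; 386 317]
K = P̄·Hᵀ·S⁻¹ = [-9130/63077 24648/63077; -9323/63077 -6556/63077; 21802/63077 -21772/63077]
x' − x̄ = [-120102/9011, 117563/9011, 6002/9011] = K·y
y = (KᵀK)⁻¹·Kᵀ·(x' − x̄) = [-51, -53]
z = y + H·x̄ = [-51, -53] + [53, 50] = [2, -3]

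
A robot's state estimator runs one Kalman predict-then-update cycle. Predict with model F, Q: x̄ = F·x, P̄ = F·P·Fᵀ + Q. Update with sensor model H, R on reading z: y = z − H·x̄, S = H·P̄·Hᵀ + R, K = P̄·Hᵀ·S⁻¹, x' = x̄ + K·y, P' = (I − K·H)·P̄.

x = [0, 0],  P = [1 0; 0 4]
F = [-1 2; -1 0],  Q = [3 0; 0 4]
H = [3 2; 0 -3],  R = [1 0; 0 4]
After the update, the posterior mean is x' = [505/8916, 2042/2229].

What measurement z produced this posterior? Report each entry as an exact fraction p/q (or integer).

z = [2, -3]

x̄ = F·x = [0, 0]
P̄ = F·P·Fᵀ + Q = [20 1; 1 5]
S = H·P̄·Hᵀ + R = [213 -39; -39 49]
K = P̄·Hᵀ·S⁻¹ = [2921/8916 593/2972; 13/2229 -224/743]
x' − x̄ = [505/8916, 2042/2229] = K·y
y = (KᵀK)⁻¹·Kᵀ·(x' − x̄) = [2, -3]
z = y + H·x̄ = [2, -3] + [0, 0] = [2, -3]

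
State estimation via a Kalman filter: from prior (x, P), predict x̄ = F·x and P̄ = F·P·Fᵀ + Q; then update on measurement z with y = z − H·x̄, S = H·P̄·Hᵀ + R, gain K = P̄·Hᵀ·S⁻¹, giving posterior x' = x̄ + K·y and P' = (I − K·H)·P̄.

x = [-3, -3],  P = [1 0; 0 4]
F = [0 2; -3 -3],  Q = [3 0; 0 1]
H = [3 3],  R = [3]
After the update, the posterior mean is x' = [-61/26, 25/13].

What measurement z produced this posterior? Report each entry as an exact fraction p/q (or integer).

z = [-2]

x̄ = F·x = [-6, 18]
P̄ = F·P·Fᵀ + Q = [19 -24; -24 46]
S = H·P̄·Hᵀ + R = [156]
K = P̄·Hᵀ·S⁻¹ = [-5/52; 11/26]
x' − x̄ = [95/26, -209/13] = K·y
y = (KᵀK)⁻¹·Kᵀ·(x' − x̄) = [-38]
z = y + H·x̄ = [-38] + [36] = [-2]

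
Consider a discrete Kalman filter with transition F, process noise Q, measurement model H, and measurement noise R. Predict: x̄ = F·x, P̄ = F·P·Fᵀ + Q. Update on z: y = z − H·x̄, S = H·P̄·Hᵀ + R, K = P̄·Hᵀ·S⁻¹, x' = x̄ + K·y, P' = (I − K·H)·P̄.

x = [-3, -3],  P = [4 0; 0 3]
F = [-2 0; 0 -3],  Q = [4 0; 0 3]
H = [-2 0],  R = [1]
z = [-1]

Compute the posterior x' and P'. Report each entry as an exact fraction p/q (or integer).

x̄ = F·x = [6, 9]
P̄ = F·P·Fᵀ + Q = [20 0; 0 30]
y = z − H·x̄ = [11]
S = H·P̄·Hᵀ + R = [81]
K = P̄·Hᵀ·S⁻¹ = [-40/81; 0]
x' = x̄ + K·y = [46/81, 9]
P' = (I − K·H)·P̄ = [20/81 0; 0 30]

x' = [46/81, 9]
P' = [20/81 0; 0 30]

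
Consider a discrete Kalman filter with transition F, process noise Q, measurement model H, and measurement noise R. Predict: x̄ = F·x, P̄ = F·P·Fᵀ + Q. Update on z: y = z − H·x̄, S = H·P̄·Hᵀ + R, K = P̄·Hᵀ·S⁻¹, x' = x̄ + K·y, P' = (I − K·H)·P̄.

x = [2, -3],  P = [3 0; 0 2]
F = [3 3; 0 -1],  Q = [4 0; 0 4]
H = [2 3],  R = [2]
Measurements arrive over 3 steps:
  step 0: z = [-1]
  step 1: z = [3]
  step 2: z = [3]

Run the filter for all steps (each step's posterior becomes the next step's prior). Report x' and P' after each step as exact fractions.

step 0: x' = [-43/9, 43/15], P' = [121/9 -26/3; -26/3 29/5]
step 1: x' = [-328/4173, 1387/1391], P' = [6233/1391 -3928/1391; -3928/1391 2774/1391]
step 2: x' = [131179/45765, -13933/15255], P' = [203329/45765 -42838/15255; -42838/15255 10111/5085]

step 0: x̄ = F·x = [-3, 3]
step 0: P̄ = F·P·Fᵀ + Q = [49 -6; -6 6]
step 0: y = z − H·x̄ = [-4]
step 0: S = H·P̄·Hᵀ + R = [180]
step 0: K = P̄·Hᵀ·S⁻¹ = [4/9; 1/30]
step 0: x' = x̄ + K·y = [-43/9, 43/15]
step 0: P' = (I − K·H)·P̄ = [121/9 -26/3; -26/3 29/5]
step 1: x̄ = F·x = [-86/15, -43/15]
step 1: P̄ = F·P·Fᵀ + Q = [106/5 43/5; 43/5 49/5]
step 1: y = z − H·x̄ = [346/15]
step 1: S = H·P̄·Hᵀ + R = [1391/5]
step 1: K = P̄·Hᵀ·S⁻¹ = [341/1391; 233/1391]
step 1: x' = x̄ + K·y = [-328/4173, 1387/1391]
step 1: P' = (I − K·H)·P̄ = [6233/1391 -3928/1391; -3928/1391 2774/1391]
step 2: x̄ = F·x = [3833/1391, -1387/1391]
step 2: P̄ = F·P·Fᵀ + Q = [15923/1391 3462/1391; 3462/1391 8338/1391]
step 2: y = z − H·x̄ = [668/1391]
step 2: S = H·P̄·Hᵀ + R = [183060/1391]
step 2: K = P̄·Hᵀ·S⁻¹ = [10558/45765; 5323/30510]
step 2: x' = x̄ + K·y = [131179/45765, -13933/15255]
step 2: P' = (I − K·H)·P̄ = [203329/45765 -42838/15255; -42838/15255 10111/5085]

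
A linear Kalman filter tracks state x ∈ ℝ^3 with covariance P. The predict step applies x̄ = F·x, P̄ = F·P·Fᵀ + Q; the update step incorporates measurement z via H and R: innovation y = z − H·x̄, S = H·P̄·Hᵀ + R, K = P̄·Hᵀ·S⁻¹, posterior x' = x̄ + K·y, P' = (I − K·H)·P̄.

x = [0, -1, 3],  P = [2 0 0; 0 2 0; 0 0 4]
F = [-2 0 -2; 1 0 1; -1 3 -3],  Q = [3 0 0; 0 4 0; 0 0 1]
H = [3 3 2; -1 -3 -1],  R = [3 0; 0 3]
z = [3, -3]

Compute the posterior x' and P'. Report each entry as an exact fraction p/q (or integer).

x' = [9498/15707, 18561/15707, -19896/15707]
P' = [47226/15707 -792/15707 -62403/15707; -792/15707 17642/15707 -30132/15707; -62403/15707 -30132/15707 146823/15707]

x̄ = F·x = [-6, 3, -12]
P̄ = F·P·Fᵀ + Q = [27 -12 28; -12 10 -14; 28 -14 57]
y = z − H·x̄ = [36, -12]
S = H·P̄·Hᵀ + R = [516 -155; -155 77]
K = P̄·Hᵀ·S⁻¹ = [4832/15707 5851/15707; -3238/15707 -7334/15707; 5347/15707 1992/15707]
x' = x̄ + K·y = [9498/15707, 18561/15707, -19896/15707]
P' = (I − K·H)·P̄ = [47226/15707 -792/15707 -62403/15707; -792/15707 17642/15707 -30132/15707; -62403/15707 -30132/15707 146823/15707]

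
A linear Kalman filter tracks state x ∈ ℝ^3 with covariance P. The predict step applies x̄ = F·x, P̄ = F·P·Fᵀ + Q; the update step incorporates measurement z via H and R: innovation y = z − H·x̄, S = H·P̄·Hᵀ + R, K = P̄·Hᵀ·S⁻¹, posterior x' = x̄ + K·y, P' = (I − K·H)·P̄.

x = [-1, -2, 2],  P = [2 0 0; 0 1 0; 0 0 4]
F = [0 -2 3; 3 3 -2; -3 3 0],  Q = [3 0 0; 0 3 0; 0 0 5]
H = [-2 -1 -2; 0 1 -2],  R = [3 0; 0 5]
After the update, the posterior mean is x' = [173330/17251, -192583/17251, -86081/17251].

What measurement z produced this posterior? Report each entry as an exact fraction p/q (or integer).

x̄ = F·x = [10, -13, -3]
P̄ = F·P·Fᵀ + Q = [43 -30 -6; -30 46 -9; -6 -9 32]
S = H·P̄·Hᵀ + R = [145 118; 118 215]
K = P̄·Hᵀ·S⁻¹ = [-7336/17251 2582/17251; -672/17251 5504/17251; -631/17251 -5511/17251]
x' − x̄ = [820/17251, 31680/17251, -34328/17251] = K·y
y = (KᵀK)⁻¹·Kᵀ·(x' − x̄) = [2, 6]
z = y + H·x̄ = [2, 6] + [-1, -7] = [1, -1]

z = [1, -1]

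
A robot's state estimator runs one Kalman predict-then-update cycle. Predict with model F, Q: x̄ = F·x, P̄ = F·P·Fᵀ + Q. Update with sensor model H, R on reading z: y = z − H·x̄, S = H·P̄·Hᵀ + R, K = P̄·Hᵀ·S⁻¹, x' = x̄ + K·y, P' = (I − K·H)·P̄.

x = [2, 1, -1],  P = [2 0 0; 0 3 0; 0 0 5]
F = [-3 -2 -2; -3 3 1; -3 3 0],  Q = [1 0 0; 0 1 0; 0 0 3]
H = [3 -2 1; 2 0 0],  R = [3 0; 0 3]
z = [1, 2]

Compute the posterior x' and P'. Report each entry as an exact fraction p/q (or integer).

x' = [4597/7831, 10207/7831, 17373/7831]
P' = [10275/15662 25533/15662 10899/7831; 25533/15662 174459/15662 119526/7831; 10899/7831 119526/7831 193314/7831]

x̄ = F·x = [-6, -4, -3]
P̄ = F·P·Fᵀ + Q = [51 -10 0; -10 51 45; 0 45 48]
y = z − H·x̄ = [14, 14]
S = H·P̄·Hᵀ + R = [654 346; 346 207]
K = P̄·Hᵀ·S⁻¹ = [519/15662 3425/7831; -11089/15662 8511/7831; -4347/7831 7266/7831]
x' = x̄ + K·y = [4597/7831, 10207/7831, 17373/7831]
P' = (I − K·H)·P̄ = [10275/15662 25533/15662 10899/7831; 25533/15662 174459/15662 119526/7831; 10899/7831 119526/7831 193314/7831]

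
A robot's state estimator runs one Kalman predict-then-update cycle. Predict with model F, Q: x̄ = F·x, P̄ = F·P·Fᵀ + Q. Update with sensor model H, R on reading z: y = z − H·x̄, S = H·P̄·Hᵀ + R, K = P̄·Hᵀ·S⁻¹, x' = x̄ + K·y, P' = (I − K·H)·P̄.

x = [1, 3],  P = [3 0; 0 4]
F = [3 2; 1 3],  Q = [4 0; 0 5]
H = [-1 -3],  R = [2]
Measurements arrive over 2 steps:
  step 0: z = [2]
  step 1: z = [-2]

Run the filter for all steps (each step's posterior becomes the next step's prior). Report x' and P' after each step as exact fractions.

step 0: x' = [-199/643, -335/643], P' = [8905/643 -2871/643; -2871/643 1067/643]
step 1: x' = [343903/103508, -49739/103508], P' = [3378681/103508 -1088133/103508; -1088133/103508 372729/103508]

step 0: x̄ = F·x = [9, 10]
step 0: P̄ = F·P·Fᵀ + Q = [47 33; 33 44]
step 0: y = z − H·x̄ = [41]
step 0: S = H·P̄·Hᵀ + R = [643]
step 0: K = P̄·Hᵀ·S⁻¹ = [-146/643; -165/643]
step 0: x' = x̄ + K·y = [-199/643, -335/643]
step 0: P' = (I − K·H)·P̄ = [8905/643 -2871/643; -2871/643 1067/643]
step 1: x̄ = F·x = [-1267/643, -1204/643]
step 1: P̄ = F·P·Fᵀ + Q = [52533/643 1536/643; 1536/643 4497/643]
step 1: y = z − H·x̄ = [-6165/643]
step 1: S = H·P̄·Hᵀ + R = [103508/643]
step 1: K = P̄·Hᵀ·S⁻¹ = [-57141/103508; -15027/103508]
step 1: x' = x̄ + K·y = [343903/103508, -49739/103508]
step 1: P' = (I − K·H)·P̄ = [3378681/103508 -1088133/103508; -1088133/103508 372729/103508]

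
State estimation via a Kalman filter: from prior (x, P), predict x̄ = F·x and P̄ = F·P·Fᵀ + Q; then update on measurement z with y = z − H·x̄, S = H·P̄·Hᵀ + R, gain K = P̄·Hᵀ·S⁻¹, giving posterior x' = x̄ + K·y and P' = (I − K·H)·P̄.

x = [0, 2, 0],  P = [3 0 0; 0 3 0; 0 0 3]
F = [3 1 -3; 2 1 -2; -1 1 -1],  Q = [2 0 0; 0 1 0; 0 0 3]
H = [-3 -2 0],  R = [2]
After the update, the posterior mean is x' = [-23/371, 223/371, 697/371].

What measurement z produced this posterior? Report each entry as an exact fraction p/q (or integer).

z = [-1]

x̄ = F·x = [2, 2, 2]
P̄ = F·P·Fᵀ + Q = [59 39 3; 39 28 3; 3 3 12]
S = H·P̄·Hᵀ + R = [1113]
K = P̄·Hᵀ·S⁻¹ = [-85/371; -173/1113; -5/371]
x' − x̄ = [-765/371, -519/371, -45/371] = K·y
y = (KᵀK)⁻¹·Kᵀ·(x' − x̄) = [9]
z = y + H·x̄ = [9] + [-10] = [-1]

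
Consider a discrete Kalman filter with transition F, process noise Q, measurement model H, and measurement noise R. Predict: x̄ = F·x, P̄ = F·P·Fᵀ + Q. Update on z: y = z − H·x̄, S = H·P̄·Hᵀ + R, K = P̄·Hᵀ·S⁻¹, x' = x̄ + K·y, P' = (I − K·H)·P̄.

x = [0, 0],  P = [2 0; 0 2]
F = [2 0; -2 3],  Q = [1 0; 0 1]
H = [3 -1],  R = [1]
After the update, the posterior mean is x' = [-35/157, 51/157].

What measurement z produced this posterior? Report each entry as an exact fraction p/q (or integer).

x̄ = F·x = [0, 0]
P̄ = F·P·Fᵀ + Q = [9 -8; -8 27]
S = H·P̄·Hᵀ + R = [157]
K = P̄·Hᵀ·S⁻¹ = [35/157; -51/157]
x' − x̄ = [-35/157, 51/157] = K·y
y = (KᵀK)⁻¹·Kᵀ·(x' − x̄) = [-1]
z = y + H·x̄ = [-1] + [0] = [-1]

z = [-1]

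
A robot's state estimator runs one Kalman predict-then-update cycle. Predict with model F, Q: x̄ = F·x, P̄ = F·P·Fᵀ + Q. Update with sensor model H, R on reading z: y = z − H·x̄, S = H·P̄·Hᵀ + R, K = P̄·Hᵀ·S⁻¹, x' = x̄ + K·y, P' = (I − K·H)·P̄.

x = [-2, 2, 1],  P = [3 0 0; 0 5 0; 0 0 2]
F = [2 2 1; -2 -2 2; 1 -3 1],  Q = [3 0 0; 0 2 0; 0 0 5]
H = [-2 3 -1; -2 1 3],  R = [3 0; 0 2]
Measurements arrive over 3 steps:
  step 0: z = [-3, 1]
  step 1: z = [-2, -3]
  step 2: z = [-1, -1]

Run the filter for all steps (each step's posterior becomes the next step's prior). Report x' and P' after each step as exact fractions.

step 0: x' = [703839/401359, 37934/57337, 498741/401359], P' = [2814891/401359 313428/57337 1129374/401359; 313428/57337 37234/8191 124122/57337; 1129374/401359 124122/57337 536820/401359]
step 1: x' = [6056177295/3036257458, 3916196787/6072514916, 150634571/934233064], P' = [10988321165/4554386187 7950215890/4554386187 341229965/350337399; 7950215890/4554386187 6991703159/4554386187 476652257/700674798; 341229965/350337399 476652257/700674798 835482137/1401349596]
step 2: x' = [-69244421067861/225871839934693, -162149177948504/225871839934693, -57992331970580/225871839934693], P' = [2692021555751433/1129359199673465 1947305740072608/1129359199673465 1086373095273192/1129359199673465; 1947305740072608/1129359199673465 1715530186208078/1129359199673465 758196320335722/1129359199673465; 1086373095273192/1129359199673465 758196320335722/1129359199673465 667654033806528/1129359199673465]

step 0: x̄ = F·x = [1, 2, -7]
step 0: P̄ = F·P·Fᵀ + Q = [37 -28 -22; -28 42 28; -22 28 55]
step 0: y = z − H·x̄ = [-14, 22]
step 0: S = H·P̄·Hᵀ + R = [664 645; 645 1231]
step 0: K = P̄·Hᵀ·S⁻¹ = [-59056/401359 -23832/401359; 10312/57337 3074/57337; -63002/401359 110283/401359]
step 0: x' = x̄ + K·y = [703839/401359, 37934/57337, 498741/401359]
step 0: P' = (I − K·H)·P̄ = [2814891/401359 313428/57337 1129374/401359; 313428/57337 37234/8191 124122/57337; 1129374/401359 124122/57337 536820/401359]
step 1: x̄ = F·x = [2437495/401359, -941272/401359, 405966/401359]
step 1: P̄ = F·P·Fᵀ + Q = [45843205/401359 -31039300/401359 -11036910/401359; -31039300/401359 23073570/401359 8215806/401359; -11036910/401359 8215806/401359 5660348/401359]
step 1: y = z − H·x̄ = [7302054/401359, 3394287/401359]
step 1: S = H·P̄·Hᵀ + R = [676928499/401359 593800974/401359; 593800974/401359 564087196/401359]
step 1: K = P̄·Hᵀ·S⁻¹ = [-853994735/4554386187 -18421995/233558266; 1317625351/9108772374 19794379/467116532; -235136105/1401349596 243303735/934233064]
step 1: x' = x̄ + K·y = [6056177295/3036257458, 3916196787/6072514916, 150634571/934233064]
step 1: P' = (I − K·H)·P̄ = [10988321165/4554386187 7950215890/4554386187 341229965/350337399; 7950215890/4554386187 6991703159/4554386187 476652257/700674798; 341229965/350337399 476652257/700674798 835482137/1401349596]
step 2: x̄ = F·x = [66072454931/12145029832, -30098853331/6072514916, 2685777881/12145029832]
step 2: P̄ = F·P·Fᵀ + Q = [728148867137/18217544748 -230045464189/9108772374 -155397577097/18217544748; -230045464189/9108772374 95218030847/4554386187 64838313421/9108772374; -155397577097/18217544748 64838313421/9108772374 167928572813/18217544748]
step 2: y = z − H·x̄ = [303278777897/12145029832, 172140253049/12145029832]
step 2: S = H·P̄·Hᵀ + R = [10684466857193/18217544748 2963718956807/6072514916; 2963718956807/6072514916 3108151412159/6072514916]
step 2: K = P̄·Hᵀ·S⁻¹ = [-209499662186078/1129359199673465 -88809042805341/1129359199673465; 164594252714432/1129359199673465 47753833535014/1129359199673465; -188603754448582/1129359199673465 294206115604461/1129359199673465]
step 2: x' = x̄ + K·y = [-69244421067861/225871839934693, -162149177948504/225871839934693, -57992331970580/225871839934693]
step 2: P' = (I − K·H)·P̄ = [2692021555751433/1129359199673465 1947305740072608/1129359199673465 1086373095273192/1129359199673465; 1947305740072608/1129359199673465 1715530186208078/1129359199673465 758196320335722/1129359199673465; 1086373095273192/1129359199673465 758196320335722/1129359199673465 667654033806528/1129359199673465]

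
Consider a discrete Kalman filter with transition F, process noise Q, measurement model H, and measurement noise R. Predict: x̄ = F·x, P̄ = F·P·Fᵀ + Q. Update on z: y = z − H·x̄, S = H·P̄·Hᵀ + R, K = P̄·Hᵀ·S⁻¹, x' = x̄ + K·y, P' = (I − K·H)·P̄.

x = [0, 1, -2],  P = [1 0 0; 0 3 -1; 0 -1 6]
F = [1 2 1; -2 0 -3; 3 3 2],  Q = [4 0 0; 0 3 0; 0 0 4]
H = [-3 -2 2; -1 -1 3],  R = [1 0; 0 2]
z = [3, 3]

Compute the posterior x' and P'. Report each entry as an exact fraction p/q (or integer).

x̄ = F·x = [0, 6, -1]
P̄ = F·P·Fᵀ + Q = [19 -14 26; -14 61 -33; 26 -33 52]
y = z − H·x̄ = [17, 12]
S = H·P̄·Hᵀ + R = [408 399; 399 564]
K = P̄·Hᵀ·S⁻¹ = [-1795/7879 6869/23637; -8030/23637 -146/7879; -1461/7879 9932/23637]
x' = x̄ + K·y = [-3039/7879, 56/23637, 7012/7879]
P' = (I − K·H)·P̄ = [71521/23637 -114254/23637 -9665/23637; -114254/23637 205529/23637 30133/23637; -9665/23637 30133/23637 13444/23637]

x' = [-3039/7879, 56/23637, 7012/7879]
P' = [71521/23637 -114254/23637 -9665/23637; -114254/23637 205529/23637 30133/23637; -9665/23637 30133/23637 13444/23637]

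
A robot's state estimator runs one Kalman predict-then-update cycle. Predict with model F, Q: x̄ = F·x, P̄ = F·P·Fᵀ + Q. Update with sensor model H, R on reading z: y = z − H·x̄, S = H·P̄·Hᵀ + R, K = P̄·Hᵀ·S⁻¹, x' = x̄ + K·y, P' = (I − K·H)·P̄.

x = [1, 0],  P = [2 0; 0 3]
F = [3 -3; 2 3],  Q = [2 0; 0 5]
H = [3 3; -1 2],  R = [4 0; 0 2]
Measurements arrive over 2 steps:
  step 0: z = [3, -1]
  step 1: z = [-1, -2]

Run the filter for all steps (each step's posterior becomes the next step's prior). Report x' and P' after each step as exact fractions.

step 0: x̄ = F·x = [3, 2]
step 0: P̄ = F·P·Fᵀ + Q = [47 -15; -15 40]
step 0: y = z − H·x̄ = [-12, -2]
step 0: S = H·P̄·Hᵀ + R = [517 54; 54 269]
step 0: K = P̄·Hᵀ·S⁻¹ = [29982/136157 -44993/136157; 15045/136157 45065/136157]
step 0: x' = x̄ + K·y = [138673/136157, 1644/136157]
step 0: P' = (I − K·H)·P̄ = [56646/136157 -16670/136157; -16670/136157 36730/136157]
step 1: x̄ = F·x = [411087/136157, 5326/2569]
step 1: P̄ = F·P·Fᵀ + Q = [1412758/136157 -768/2569; -768/2569 19583/2569]
step 1: y = z − H·x̄ = [-2216252/136157, -425783/136157]
step 1: S = H·P̄·Hᵀ + R = [21867869/136157 1867008/136157; 1867008/136157 5999484/136157]
step 1: K = P̄·Hᵀ·S⁻¹ = [16821554/78163573 -148208075/468981438; 8566361/78163573 149452747/468981438]
step 1: x' = x̄ + K·y = [236578619/468981438, -331694917/468981438]
step 1: P' = (I − K·H)·P̄ = [94260169/234490719 -26973953/234490719; -26973953/234490719 61239397/234490719]

step 0: x' = [138673/136157, 1644/136157], P' = [56646/136157 -16670/136157; -16670/136157 36730/136157]
step 1: x' = [236578619/468981438, -331694917/468981438], P' = [94260169/234490719 -26973953/234490719; -26973953/234490719 61239397/234490719]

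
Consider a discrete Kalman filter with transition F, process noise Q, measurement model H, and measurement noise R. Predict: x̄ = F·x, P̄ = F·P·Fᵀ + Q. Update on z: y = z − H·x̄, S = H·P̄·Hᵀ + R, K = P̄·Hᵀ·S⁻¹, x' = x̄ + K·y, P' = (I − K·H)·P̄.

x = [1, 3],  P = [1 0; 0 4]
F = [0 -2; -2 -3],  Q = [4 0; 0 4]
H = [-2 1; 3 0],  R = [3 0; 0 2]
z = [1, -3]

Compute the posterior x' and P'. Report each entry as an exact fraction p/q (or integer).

x' = [-1824/1669, -3059/1669]
P' = [364/1669 680/1669; 680/1669 5452/1669]

x̄ = F·x = [-6, -11]
P̄ = F·P·Fᵀ + Q = [20 24; 24 44]
y = z − H·x̄ = [0, 15]
S = H·P̄·Hᵀ + R = [31 -48; -48 182]
K = P̄·Hᵀ·S⁻¹ = [-16/1669 546/1669; 1364/1669 1020/1669]
x' = x̄ + K·y = [-1824/1669, -3059/1669]
P' = (I − K·H)·P̄ = [364/1669 680/1669; 680/1669 5452/1669]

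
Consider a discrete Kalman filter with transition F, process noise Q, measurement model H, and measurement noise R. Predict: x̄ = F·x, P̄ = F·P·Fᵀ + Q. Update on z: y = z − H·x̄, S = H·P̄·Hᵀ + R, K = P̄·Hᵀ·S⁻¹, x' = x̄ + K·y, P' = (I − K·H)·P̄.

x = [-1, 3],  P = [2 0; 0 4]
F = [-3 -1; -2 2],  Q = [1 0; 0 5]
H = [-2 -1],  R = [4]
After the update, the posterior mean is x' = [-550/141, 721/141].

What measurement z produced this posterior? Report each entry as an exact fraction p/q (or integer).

x̄ = F·x = [0, 8]
P̄ = F·P·Fᵀ + Q = [23 4; 4 29]
S = H·P̄·Hᵀ + R = [141]
K = P̄·Hᵀ·S⁻¹ = [-50/141; -37/141]
x' − x̄ = [-550/141, -407/141] = K·y
y = (KᵀK)⁻¹·Kᵀ·(x' − x̄) = [11]
z = y + H·x̄ = [11] + [-8] = [3]

z = [3]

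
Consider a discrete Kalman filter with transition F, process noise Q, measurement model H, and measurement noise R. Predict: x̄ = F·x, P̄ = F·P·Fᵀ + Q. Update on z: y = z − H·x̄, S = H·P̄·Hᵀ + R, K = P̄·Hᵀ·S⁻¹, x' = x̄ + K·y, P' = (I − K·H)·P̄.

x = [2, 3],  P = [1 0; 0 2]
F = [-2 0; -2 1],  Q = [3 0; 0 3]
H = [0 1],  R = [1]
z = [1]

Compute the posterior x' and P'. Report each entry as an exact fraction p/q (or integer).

x̄ = F·x = [-4, -1]
P̄ = F·P·Fᵀ + Q = [7 4; 4 9]
y = z − H·x̄ = [2]
S = H·P̄·Hᵀ + R = [10]
K = P̄·Hᵀ·S⁻¹ = [2/5; 9/10]
x' = x̄ + K·y = [-16/5, 4/5]
P' = (I − K·H)·P̄ = [27/5 2/5; 2/5 9/10]

x' = [-16/5, 4/5]
P' = [27/5 2/5; 2/5 9/10]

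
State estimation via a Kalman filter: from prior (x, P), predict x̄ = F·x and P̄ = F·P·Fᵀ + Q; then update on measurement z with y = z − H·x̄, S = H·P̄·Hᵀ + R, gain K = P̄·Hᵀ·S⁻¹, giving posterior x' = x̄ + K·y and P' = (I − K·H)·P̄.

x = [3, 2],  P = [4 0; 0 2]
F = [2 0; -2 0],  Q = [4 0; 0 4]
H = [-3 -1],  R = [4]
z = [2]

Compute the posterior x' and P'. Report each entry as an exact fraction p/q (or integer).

x' = [8/27, -64/27]
P' = [56/27 -124/27; -124/27 344/27]

x̄ = F·x = [6, -6]
P̄ = F·P·Fᵀ + Q = [20 -16; -16 20]
y = z − H·x̄ = [14]
S = H·P̄·Hᵀ + R = [108]
K = P̄·Hᵀ·S⁻¹ = [-11/27; 7/27]
x' = x̄ + K·y = [8/27, -64/27]
P' = (I − K·H)·P̄ = [56/27 -124/27; -124/27 344/27]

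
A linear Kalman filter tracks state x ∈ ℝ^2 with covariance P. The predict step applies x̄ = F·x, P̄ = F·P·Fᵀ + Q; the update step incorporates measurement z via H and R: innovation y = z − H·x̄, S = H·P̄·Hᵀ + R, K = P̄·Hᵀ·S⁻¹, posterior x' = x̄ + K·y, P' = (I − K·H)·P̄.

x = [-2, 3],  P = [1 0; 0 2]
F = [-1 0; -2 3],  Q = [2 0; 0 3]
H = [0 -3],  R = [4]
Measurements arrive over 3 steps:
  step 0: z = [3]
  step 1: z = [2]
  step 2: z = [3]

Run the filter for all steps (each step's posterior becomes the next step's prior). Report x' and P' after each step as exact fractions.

step 0: x̄ = F·x = [2, 13]
step 0: P̄ = F·P·Fᵀ + Q = [3 2; 2 25]
step 0: y = z − H·x̄ = [42]
step 0: S = H·P̄·Hᵀ + R = [229]
step 0: K = P̄·Hᵀ·S⁻¹ = [-6/229; -75/229]
step 0: x' = x̄ + K·y = [206/229, -173/229]
step 0: P' = (I − K·H)·P̄ = [651/229 8/229; 8/229 100/229]
step 1: x̄ = F·x = [-206/229, -931/229]
step 1: P̄ = F·P·Fᵀ + Q = [1109/229 1278/229; 1278/229 4095/229]
step 1: y = z − H·x̄ = [-2335/229]
step 1: S = H·P̄·Hᵀ + R = [37771/229]
step 1: K = P̄·Hᵀ·S⁻¹ = [-3834/37771; -12285/37771]
step 1: x' = x̄ + K·y = [5116/37771, -28294/37771]
step 1: P' = (I − K·H)·P̄ = [118727/37771 5112/37771; 5112/37771 16380/37771]
step 2: x̄ = F·x = [-5116/37771, -95114/37771]
step 2: P̄ = F·P·Fᵀ + Q = [194269/37771 222118/37771; 222118/37771 674297/37771]
step 2: y = z − H·x̄ = [-172029/37771]
step 2: S = H·P̄·Hᵀ + R = [6219757/37771]
step 2: K = P̄·Hᵀ·S⁻¹ = [-666354/6219757; -2022891/6219757]
step 2: x' = x̄ + K·y = [2192474/6219757, -6449129/6219757]
step 2: P' = (I − K·H)·P̄ = [20234527/6219757 888472/6219757; 888472/6219757 2697188/6219757]

step 0: x' = [206/229, -173/229], P' = [651/229 8/229; 8/229 100/229]
step 1: x' = [5116/37771, -28294/37771], P' = [118727/37771 5112/37771; 5112/37771 16380/37771]
step 2: x' = [2192474/6219757, -6449129/6219757], P' = [20234527/6219757 888472/6219757; 888472/6219757 2697188/6219757]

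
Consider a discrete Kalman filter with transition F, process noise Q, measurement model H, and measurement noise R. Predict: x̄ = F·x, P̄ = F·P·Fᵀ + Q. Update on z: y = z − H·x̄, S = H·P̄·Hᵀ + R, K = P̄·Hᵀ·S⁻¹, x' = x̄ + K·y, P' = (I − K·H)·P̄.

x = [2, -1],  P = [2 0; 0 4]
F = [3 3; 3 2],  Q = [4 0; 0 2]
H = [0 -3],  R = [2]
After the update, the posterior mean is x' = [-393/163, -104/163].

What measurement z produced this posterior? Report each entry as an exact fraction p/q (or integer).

z = [2]

x̄ = F·x = [3, 4]
P̄ = F·P·Fᵀ + Q = [58 42; 42 36]
S = H·P̄·Hᵀ + R = [326]
K = P̄·Hᵀ·S⁻¹ = [-63/163; -54/163]
x' − x̄ = [-882/163, -756/163] = K·y
y = (KᵀK)⁻¹·Kᵀ·(x' − x̄) = [14]
z = y + H·x̄ = [14] + [-12] = [2]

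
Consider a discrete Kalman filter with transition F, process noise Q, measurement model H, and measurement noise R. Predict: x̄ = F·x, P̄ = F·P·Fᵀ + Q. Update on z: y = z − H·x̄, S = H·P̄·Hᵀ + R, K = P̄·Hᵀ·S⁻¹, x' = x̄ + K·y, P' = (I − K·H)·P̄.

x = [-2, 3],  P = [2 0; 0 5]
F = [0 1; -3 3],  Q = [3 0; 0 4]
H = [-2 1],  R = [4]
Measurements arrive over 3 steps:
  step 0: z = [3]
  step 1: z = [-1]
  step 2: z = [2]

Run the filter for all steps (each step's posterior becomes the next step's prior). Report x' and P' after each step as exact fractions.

step 0: x̄ = F·x = [3, 15]
step 0: P̄ = F·P·Fᵀ + Q = [8 15; 15 67]
step 0: y = z − H·x̄ = [-6]
step 0: S = H·P̄·Hᵀ + R = [43]
step 0: K = P̄·Hᵀ·S⁻¹ = [-1/43; 37/43]
step 0: x' = x̄ + K·y = [135/43, 423/43]
step 0: P' = (I − K·H)·P̄ = [343/43 682/43; 682/43 1512/43]
step 1: x̄ = F·x = [423/43, 864/43]
step 1: P̄ = F·P·Fᵀ + Q = [1641/43 2490/43; 2490/43 4591/43]
step 1: y = z − H·x̄ = [-61/43]
step 1: S = H·P̄·Hᵀ + R = [1367/43]
step 1: K = P̄·Hᵀ·S⁻¹ = [-792/1367; -389/1367]
step 1: x' = x̄ + K·y = [14571/1367, 28019/1367]
step 1: P' = (I − K·H)·P̄ = [37581/1367 71994/1367; 71994/1367 142432/1367]
step 2: x̄ = F·x = [28019/1367, 40344/1367]
step 2: P̄ = F·P·Fᵀ + Q = [146533/1367 211314/1367; 211314/1367 329693/1367]
step 2: y = z − H·x̄ = [18428/1367]
step 2: S = H·P̄·Hᵀ + R = [76037/1367]
step 2: K = P̄·Hᵀ·S⁻¹ = [-81752/76037; -92935/76037]
step 2: x' = x̄ + K·y = [456441/76037, 991244/76037]
step 2: P' = (I − K·H)·P̄ = [3261551/76037 6196094/76037; 6196094/76037 12020448/76037]

step 0: x' = [135/43, 423/43], P' = [343/43 682/43; 682/43 1512/43]
step 1: x' = [14571/1367, 28019/1367], P' = [37581/1367 71994/1367; 71994/1367 142432/1367]
step 2: x' = [456441/76037, 991244/76037], P' = [3261551/76037 6196094/76037; 6196094/76037 12020448/76037]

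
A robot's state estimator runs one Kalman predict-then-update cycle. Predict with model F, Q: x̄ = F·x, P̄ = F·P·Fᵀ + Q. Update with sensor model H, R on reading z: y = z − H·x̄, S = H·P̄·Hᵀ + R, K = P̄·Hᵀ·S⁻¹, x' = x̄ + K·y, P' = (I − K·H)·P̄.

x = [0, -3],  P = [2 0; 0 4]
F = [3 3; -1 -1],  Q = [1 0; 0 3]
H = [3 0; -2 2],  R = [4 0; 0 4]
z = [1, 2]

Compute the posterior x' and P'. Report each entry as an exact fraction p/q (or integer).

x̄ = F·x = [-9, 3]
P̄ = F·P·Fᵀ + Q = [55 -18; -18 9]
y = z − H·x̄ = [28, -22]
S = H·P̄·Hᵀ + R = [499 -438; -438 404]
K = P̄·Hᵀ·S⁻¹ = [339/1219 -73/1219; 459/2438 1647/4876]
x' = x̄ + K·y = [127/1219, 2049/2438]
P' = (I − K·H)·P̄ = [452/1219 306/1219; 306/1219 2259/2438]

x' = [127/1219, 2049/2438]
P' = [452/1219 306/1219; 306/1219 2259/2438]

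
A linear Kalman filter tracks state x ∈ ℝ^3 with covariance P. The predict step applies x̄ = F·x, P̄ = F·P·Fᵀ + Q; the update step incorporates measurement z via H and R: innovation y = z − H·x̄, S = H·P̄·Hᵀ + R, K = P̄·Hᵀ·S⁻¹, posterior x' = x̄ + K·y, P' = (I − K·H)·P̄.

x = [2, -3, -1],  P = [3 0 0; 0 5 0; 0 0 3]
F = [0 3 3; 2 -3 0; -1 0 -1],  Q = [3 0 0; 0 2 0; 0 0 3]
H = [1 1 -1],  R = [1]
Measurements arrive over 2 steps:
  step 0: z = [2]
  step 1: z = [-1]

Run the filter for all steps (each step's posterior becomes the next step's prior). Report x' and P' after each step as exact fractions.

step 0: x̄ = F·x = [-12, 13, -1]
step 0: P̄ = F·P·Fᵀ + Q = [75 -45 -9; -45 59 -6; -9 -6 9]
step 0: y = z − H·x̄ = [0]
step 0: S = H·P̄·Hᵀ + R = [84]
step 0: K = P̄·Hᵀ·S⁻¹ = [13/28; 5/21; -2/7]
step 0: x' = x̄ + K·y = [-12, 13, -1]
step 0: P' = (I − K·H)·P̄ = [1593/28 -380/7 15/7; -380/7 1139/21 -2/7; 15/7 -2/7 15/7]
step 1: x̄ = F·x = [36, -63, 13]
step 1: P̄ = F·P·Fᵀ + Q = [3537/7 -5589/7 1056/7; -5589/7 9584/7 -3945/14; 1056/7 -3945/14 1857/28]
step 1: y = z − H·x̄ = [39]
step 1: S = H·P̄·Hᵀ + R = [2427/4]
step 1: K = P̄·Hᵀ·S⁻¹ = [-592/809; 3410/2427; -263/809]
step 1: x' = x̄ + K·y = [6036/809, -6637/809, 260/809]
step 1: P' = (I − K·H)·P̄ = [1021497/5663 -988741/5663 36900/5663; -988741/5663 2911193/16989 -26300/5663; 36900/5663 -26300/5663 12441/5663]

step 0: x' = [-12, 13, -1], P' = [1593/28 -380/7 15/7; -380/7 1139/21 -2/7; 15/7 -2/7 15/7]
step 1: x' = [6036/809, -6637/809, 260/809], P' = [1021497/5663 -988741/5663 36900/5663; -988741/5663 2911193/16989 -26300/5663; 36900/5663 -26300/5663 12441/5663]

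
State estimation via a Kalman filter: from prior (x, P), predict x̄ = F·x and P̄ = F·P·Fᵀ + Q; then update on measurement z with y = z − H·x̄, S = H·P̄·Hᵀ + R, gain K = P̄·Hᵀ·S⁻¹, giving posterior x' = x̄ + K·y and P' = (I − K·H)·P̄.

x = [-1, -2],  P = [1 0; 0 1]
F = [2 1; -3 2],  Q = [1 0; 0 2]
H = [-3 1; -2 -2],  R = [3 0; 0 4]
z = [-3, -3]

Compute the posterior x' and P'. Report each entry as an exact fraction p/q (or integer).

x' = [1139/1319, 291/2638]
P' = [314/1319 -12/1319; -12/1319 933/1319]

x̄ = F·x = [-4, -1]
P̄ = F·P·Fᵀ + Q = [6 -4; -4 15]
y = z − H·x̄ = [-14, -13]
S = H·P̄·Hᵀ + R = [96 -10; -10 56]
K = P̄·Hᵀ·S⁻¹ = [-318/1319 -151/1319; 323/1319 -921/2638]
x' = x̄ + K·y = [1139/1319, 291/2638]
P' = (I − K·H)·P̄ = [314/1319 -12/1319; -12/1319 933/1319]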